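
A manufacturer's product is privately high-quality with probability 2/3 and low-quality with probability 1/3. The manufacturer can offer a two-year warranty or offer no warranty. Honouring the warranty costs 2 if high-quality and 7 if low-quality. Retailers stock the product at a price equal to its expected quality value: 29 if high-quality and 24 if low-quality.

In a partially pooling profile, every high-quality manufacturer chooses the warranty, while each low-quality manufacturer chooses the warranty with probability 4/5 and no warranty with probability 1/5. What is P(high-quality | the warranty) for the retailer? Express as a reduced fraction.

5/7

P(the warranty) = (2/3)·1 + (1/3)·(4/5) = 14/15.
By Bayes' rule, P(high-quality | the warranty) = (2/3) / (14/15) = 5/7.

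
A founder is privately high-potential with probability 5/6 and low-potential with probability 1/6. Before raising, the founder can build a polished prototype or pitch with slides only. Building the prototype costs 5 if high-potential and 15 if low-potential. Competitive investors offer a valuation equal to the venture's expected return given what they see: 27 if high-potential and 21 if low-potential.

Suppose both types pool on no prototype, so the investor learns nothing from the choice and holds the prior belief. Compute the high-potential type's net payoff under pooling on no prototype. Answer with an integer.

Pooled valuation = 5/6·27 + 1/6·21 = 26.
high-potential pays no cost for no prototype, so net payoff = 26.

26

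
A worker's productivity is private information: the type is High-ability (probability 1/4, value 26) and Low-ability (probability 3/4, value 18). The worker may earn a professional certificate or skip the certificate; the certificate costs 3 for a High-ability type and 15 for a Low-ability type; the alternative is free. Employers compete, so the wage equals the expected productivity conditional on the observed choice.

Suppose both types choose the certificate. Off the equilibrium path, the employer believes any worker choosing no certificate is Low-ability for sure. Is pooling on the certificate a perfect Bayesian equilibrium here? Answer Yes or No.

On path, the employer holds the prior and pays 1/4·26 + 3/4·18 = 20. Off path (no certificate), believing Low-ability, it pays 18.
High-ability: the certificate nets 20 − 3 = 17; no certificate nets 18. High-ability would deviate.
Low-ability: the certificate nets 20 − 15 = 5; no certificate nets 18. Low-ability would deviate.
A type deviates, so pooling fails.

No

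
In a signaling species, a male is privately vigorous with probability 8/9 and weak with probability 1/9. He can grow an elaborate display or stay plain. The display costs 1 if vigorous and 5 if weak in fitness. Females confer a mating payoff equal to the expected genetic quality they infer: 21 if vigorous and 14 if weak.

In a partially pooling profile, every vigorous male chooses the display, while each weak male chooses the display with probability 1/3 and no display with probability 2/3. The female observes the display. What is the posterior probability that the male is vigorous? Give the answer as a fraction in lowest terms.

24/25

P(the display) = (8/9)·1 + (1/9)·(1/3) = 25/27.
By Bayes' rule, P(vigorous | the display) = (8/9) / (25/27) = 24/25.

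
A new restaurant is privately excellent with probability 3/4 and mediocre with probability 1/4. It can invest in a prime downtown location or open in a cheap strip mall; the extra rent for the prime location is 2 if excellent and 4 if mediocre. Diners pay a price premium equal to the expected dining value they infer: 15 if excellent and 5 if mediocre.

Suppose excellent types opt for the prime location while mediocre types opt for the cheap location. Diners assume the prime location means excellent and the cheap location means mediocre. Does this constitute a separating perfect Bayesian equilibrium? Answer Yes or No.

Under these beliefs, the prime location earns price premium 15 and the cheap location earns price premium 5.
excellent: the prime location nets 15 − 2 = 13; the cheap location nets 5. excellent prefers the prime location.
mediocre: the prime location nets 15 − 4 = 11; the cheap location nets 5. mediocre would deviate to the prime location.
mediocre has a profitable deviation, so the profile is not an equilibrium.

No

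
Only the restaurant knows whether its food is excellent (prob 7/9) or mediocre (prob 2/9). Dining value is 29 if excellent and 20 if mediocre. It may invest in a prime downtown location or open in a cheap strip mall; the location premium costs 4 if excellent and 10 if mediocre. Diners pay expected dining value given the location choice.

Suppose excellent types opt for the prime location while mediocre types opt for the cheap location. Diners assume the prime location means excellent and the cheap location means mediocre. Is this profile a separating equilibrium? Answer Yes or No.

Yes

Under these beliefs, the prime location earns price premium 29 and the cheap location earns price premium 20.
excellent: the prime location nets 29 − 4 = 25; the cheap location nets 20. excellent prefers the prime location.
mediocre: the prime location nets 29 − 10 = 19; the cheap location nets 20. mediocre prefers the cheap location.
Neither type deviates, so the separating profile is an equilibrium.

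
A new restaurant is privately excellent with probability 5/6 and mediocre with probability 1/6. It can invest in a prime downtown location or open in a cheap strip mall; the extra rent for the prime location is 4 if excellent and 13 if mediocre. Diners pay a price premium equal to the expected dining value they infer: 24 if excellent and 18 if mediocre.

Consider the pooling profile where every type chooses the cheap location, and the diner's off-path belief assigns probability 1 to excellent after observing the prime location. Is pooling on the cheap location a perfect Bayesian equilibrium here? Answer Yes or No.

On path, the diner holds the prior and pays 5/6·24 + 1/6·18 = 23. Off path (the prime location), believing excellent, it pays 24.
excellent: the cheap location nets 23; the prime location nets 24 − 4 = 20. excellent stays.
mediocre: the cheap location nets 23; the prime location nets 24 − 13 = 11. mediocre stays.
No type deviates, so pooling is sustained.

Yes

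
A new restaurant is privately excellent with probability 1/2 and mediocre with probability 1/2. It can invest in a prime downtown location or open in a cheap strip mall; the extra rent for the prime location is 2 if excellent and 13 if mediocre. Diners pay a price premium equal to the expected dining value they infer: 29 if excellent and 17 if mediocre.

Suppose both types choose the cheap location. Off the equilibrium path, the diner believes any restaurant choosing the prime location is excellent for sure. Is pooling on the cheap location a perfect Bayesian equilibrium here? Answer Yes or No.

No

On path, the diner holds the prior and pays 1/2·29 + 1/2·17 = 23. Off path (the prime location), believing excellent, it pays 29.
excellent: the cheap location nets 23; the prime location nets 29 − 2 = 27. excellent would deviate.
mediocre: the cheap location nets 23; the prime location nets 29 − 13 = 16. mediocre stays.
A type deviates, so pooling fails.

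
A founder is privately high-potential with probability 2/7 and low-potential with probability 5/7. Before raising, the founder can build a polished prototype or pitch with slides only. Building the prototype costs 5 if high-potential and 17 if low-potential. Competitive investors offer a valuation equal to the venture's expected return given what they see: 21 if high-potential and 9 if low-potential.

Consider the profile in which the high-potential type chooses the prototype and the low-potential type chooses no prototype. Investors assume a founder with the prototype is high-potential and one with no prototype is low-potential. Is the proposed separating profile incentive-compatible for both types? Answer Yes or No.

Yes

Under these beliefs, the prototype earns valuation 21 and no prototype earns valuation 9.
high-potential: the prototype nets 21 − 5 = 16; no prototype nets 9. high-potential prefers the prototype.
low-potential: the prototype nets 21 − 17 = 4; no prototype nets 9. low-potential prefers no prototype.
Neither type deviates, so the separating profile is an equilibrium.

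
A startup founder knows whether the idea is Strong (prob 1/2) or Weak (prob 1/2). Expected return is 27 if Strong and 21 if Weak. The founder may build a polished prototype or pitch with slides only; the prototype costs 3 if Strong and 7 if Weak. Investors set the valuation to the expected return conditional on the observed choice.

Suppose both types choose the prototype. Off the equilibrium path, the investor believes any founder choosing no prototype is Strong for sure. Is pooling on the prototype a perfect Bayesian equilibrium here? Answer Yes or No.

No

On path, the investor holds the prior and pays 1/2·27 + 1/2·21 = 24. Off path (no prototype), believing Strong, it pays 27.
Strong: the prototype nets 24 − 3 = 21; no prototype nets 27. Strong would deviate.
Weak: the prototype nets 24 − 7 = 17; no prototype nets 27. Weak would deviate.
A type deviates, so pooling fails.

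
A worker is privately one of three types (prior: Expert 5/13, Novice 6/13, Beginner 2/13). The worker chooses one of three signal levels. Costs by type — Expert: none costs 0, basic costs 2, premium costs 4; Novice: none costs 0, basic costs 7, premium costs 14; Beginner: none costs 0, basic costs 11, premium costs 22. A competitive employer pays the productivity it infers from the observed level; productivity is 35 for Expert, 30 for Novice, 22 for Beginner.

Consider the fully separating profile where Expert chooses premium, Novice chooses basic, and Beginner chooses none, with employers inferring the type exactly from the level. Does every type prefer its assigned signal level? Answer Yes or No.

Yes

Separating wages: premium → 35, basic → 30, none → 22.
Expert (assigned premium): none: 22 − 0 = 22; basic: 30 − 2 = 28; premium: 35 − 4 = 31. Expert stays.
Novice (assigned basic): none: 22 − 0 = 22; basic: 30 − 7 = 23; premium: 35 − 14 = 21. Novice stays.
Beginner (assigned none): none: 22 − 0 = 22; basic: 30 − 11 = 19; premium: 35 − 22 = 13. Beginner stays.
Every type prefers its assigned level; separation holds.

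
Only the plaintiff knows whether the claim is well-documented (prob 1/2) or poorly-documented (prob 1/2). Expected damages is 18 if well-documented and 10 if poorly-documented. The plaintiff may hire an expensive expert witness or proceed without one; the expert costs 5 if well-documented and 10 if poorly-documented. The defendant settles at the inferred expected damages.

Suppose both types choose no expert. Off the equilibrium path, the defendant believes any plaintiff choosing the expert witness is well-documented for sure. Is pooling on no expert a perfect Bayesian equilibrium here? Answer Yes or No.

Yes

On path, the defendant holds the prior and pays 1/2·18 + 1/2·10 = 14. Off path (the expert witness), believing well-documented, it pays 18.
well-documented: no expert nets 14; the expert witness nets 18 − 5 = 13. well-documented stays.
poorly-documented: no expert nets 14; the expert witness nets 18 − 10 = 8. poorly-documented stays.
No type deviates, so pooling is sustained.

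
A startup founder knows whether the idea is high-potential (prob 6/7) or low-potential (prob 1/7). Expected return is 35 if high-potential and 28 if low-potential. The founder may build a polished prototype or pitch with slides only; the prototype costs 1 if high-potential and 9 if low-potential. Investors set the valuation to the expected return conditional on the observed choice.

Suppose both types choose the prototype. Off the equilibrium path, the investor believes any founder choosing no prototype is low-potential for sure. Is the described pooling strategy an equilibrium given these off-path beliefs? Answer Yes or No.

No

On path, the investor holds the prior and pays 6/7·35 + 1/7·28 = 34. Off path (no prototype), believing low-potential, it pays 28.
high-potential: the prototype nets 34 − 1 = 33; no prototype nets 28. high-potential stays.
low-potential: the prototype nets 34 − 9 = 25; no prototype nets 28. low-potential would deviate.
A type deviates, so pooling fails.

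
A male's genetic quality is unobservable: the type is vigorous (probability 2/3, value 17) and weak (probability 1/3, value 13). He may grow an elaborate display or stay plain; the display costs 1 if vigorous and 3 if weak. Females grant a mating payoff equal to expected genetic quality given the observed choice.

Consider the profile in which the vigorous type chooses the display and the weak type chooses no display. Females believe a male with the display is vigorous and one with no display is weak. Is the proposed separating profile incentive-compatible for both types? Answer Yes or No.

Under these beliefs, the display earns mating payoff 17 and no display earns mating payoff 13.
vigorous: the display nets 17 − 1 = 16; no display nets 13. vigorous prefers the display.
weak: the display nets 17 − 3 = 14; no display nets 13. weak would deviate to the display.
weak has a profitable deviation, so the profile is not an equilibrium.

No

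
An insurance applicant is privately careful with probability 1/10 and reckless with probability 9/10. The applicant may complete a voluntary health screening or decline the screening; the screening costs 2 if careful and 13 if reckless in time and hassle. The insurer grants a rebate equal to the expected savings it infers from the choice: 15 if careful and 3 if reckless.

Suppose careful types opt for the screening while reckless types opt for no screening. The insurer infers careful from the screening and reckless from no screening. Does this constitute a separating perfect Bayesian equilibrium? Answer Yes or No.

Yes

Under these beliefs, the screening earns rebate 15 and no screening earns rebate 3.
careful: the screening nets 15 − 2 = 13; no screening nets 3. careful prefers the screening.
reckless: the screening nets 15 − 13 = 2; no screening nets 3. reckless prefers no screening.
Neither type deviates, so the separating profile is an equilibrium.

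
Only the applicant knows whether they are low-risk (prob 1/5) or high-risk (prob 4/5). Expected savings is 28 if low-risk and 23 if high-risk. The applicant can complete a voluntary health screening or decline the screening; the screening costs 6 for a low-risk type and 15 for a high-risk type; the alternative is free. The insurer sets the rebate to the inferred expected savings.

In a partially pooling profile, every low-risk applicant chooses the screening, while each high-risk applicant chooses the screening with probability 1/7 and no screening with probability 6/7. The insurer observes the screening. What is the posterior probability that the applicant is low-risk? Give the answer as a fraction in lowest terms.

P(the screening) = (1/5)·1 + (4/5)·(1/7) = 11/35.
By Bayes' rule, P(low-risk | the screening) = (1/5) / (11/35) = 7/11.

7/11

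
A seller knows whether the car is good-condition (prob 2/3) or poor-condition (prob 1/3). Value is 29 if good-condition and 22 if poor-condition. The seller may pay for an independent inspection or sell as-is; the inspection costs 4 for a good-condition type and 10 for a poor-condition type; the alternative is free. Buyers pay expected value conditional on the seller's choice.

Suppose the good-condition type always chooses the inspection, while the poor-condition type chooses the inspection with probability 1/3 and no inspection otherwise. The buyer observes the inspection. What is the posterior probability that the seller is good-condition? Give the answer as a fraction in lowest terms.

6/7

P(the inspection) = (2/3)·1 + (1/3)·(1/3) = 7/9.
By Bayes' rule, P(good-condition | the inspection) = (2/3) / (7/9) = 6/7.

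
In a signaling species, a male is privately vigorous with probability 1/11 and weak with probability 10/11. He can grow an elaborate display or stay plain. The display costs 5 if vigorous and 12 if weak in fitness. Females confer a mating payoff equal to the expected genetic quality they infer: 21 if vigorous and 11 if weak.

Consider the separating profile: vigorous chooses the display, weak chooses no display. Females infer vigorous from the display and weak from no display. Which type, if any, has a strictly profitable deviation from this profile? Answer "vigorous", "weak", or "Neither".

Neither

The display pays 21; no display pays 11.
vigorous: assigned the display, nets 21 − 5 = 16; deviating to no display nets 11.
weak: assigned no display, nets 11; deviating to the display nets 21 − 12 = 9.
Both types strictly prefer their assigned action; no profitable deviation.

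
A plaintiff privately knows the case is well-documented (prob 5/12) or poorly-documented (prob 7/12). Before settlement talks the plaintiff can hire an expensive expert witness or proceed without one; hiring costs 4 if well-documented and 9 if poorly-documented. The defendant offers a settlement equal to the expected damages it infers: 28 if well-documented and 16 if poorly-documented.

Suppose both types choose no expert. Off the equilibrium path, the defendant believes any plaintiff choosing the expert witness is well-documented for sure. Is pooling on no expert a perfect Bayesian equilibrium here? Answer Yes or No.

No

On path, the defendant holds the prior and pays 5/12·28 + 7/12·16 = 21. Off path (the expert witness), believing well-documented, it pays 28.
well-documented: no expert nets 21; the expert witness nets 28 − 4 = 24. well-documented would deviate.
poorly-documented: no expert nets 21; the expert witness nets 28 − 9 = 19. poorly-documented stays.
A type deviates, so pooling fails.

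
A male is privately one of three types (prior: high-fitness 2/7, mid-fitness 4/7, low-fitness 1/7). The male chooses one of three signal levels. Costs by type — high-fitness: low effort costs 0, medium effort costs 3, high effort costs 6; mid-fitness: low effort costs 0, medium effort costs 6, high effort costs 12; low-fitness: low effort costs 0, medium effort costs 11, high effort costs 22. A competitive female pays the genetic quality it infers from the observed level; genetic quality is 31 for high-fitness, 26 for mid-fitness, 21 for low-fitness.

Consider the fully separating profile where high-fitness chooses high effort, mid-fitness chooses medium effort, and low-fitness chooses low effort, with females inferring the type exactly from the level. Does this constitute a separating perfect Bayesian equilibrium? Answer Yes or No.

No

Separating mating payoffs: high effort → 31, medium effort → 26, low effort → 21.
high-fitness (assigned high effort): low effort: 21 − 0 = 21; medium effort: 26 − 3 = 23; high effort: 31 − 6 = 25. high-fitness stays.
mid-fitness (assigned medium effort): low effort: 21 − 0 = 21; medium effort: 26 − 6 = 20; high effort: 31 − 12 = 19. mid-fitness prefers low effort.
low-fitness (assigned low effort): low effort: 21 − 0 = 21; medium effort: 26 − 11 = 15; high effort: 31 − 22 = 9. low-fitness stays.
At least one type deviates; the separating profile fails.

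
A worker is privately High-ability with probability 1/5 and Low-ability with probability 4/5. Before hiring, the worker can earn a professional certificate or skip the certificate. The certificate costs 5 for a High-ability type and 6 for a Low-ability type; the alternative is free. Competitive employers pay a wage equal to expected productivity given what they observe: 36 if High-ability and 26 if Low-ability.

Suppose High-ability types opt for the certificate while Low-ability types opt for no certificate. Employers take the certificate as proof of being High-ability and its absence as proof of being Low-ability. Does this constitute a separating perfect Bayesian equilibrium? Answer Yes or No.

Under these beliefs, the certificate earns wage 36 and no certificate earns wage 26.
High-ability: the certificate nets 36 − 5 = 31; no certificate nets 26. High-ability prefers the certificate.
Low-ability: the certificate nets 36 − 6 = 30; no certificate nets 26. Low-ability would deviate to the certificate.
Low-ability has a profitable deviation, so the profile is not an equilibrium.

No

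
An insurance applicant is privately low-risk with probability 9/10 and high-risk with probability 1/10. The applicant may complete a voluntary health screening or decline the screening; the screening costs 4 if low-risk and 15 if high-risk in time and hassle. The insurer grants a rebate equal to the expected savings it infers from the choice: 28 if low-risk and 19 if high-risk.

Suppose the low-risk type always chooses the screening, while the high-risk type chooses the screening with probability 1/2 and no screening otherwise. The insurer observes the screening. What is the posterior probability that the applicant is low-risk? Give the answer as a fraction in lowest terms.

P(the screening) = (9/10)·1 + (1/10)·(1/2) = 19/20.
By Bayes' rule, P(low-risk | the screening) = (9/10) / (19/20) = 18/19.

18/19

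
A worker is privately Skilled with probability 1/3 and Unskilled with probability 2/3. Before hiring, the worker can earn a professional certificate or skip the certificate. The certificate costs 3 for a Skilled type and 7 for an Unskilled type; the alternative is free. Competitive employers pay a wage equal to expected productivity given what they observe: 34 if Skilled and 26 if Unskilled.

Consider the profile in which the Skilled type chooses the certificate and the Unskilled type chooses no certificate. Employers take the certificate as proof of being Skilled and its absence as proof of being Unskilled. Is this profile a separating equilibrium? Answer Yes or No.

No

Under these beliefs, the certificate earns wage 34 and no certificate earns wage 26.
Skilled: the certificate nets 34 − 3 = 31; no certificate nets 26. Skilled prefers the certificate.
Unskilled: the certificate nets 34 − 7 = 27; no certificate nets 26. Unskilled would deviate to the certificate.
Unskilled has a profitable deviation, so the profile is not an equilibrium.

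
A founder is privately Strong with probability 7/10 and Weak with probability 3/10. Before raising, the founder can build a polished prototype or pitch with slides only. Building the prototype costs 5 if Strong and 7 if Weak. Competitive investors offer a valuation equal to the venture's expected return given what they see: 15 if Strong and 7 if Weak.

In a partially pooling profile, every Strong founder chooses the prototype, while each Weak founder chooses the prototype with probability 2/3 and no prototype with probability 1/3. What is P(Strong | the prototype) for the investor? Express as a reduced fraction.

P(the prototype) = (7/10)·1 + (3/10)·(2/3) = 9/10.
By Bayes' rule, P(Strong | the prototype) = (7/10) / (9/10) = 7/9.

7/9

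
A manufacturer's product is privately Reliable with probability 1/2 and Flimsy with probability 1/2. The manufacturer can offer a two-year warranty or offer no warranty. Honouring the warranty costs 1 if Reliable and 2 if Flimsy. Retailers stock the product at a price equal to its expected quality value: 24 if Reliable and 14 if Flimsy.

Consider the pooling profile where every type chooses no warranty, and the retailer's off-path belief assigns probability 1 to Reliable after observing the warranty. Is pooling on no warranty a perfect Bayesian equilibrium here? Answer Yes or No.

No

On path, the retailer holds the prior and pays 1/2·24 + 1/2·14 = 19. Off path (the warranty), believing Reliable, it pays 24.
Reliable: no warranty nets 19; the warranty nets 24 − 1 = 23. Reliable would deviate.
Flimsy: no warranty nets 19; the warranty nets 24 − 2 = 22. Flimsy would deviate.
A type deviates, so pooling fails.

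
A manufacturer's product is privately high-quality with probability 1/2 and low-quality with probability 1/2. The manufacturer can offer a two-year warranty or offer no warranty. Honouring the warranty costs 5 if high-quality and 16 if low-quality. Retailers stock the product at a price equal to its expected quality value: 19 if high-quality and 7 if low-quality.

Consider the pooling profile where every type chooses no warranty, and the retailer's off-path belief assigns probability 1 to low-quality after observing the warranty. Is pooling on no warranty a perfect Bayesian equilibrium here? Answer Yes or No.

On path, the retailer holds the prior and pays 1/2·19 + 1/2·7 = 13. Off path (the warranty), believing low-quality, it pays 7.
high-quality: no warranty nets 13; the warranty nets 7 − 5 = 2. high-quality stays.
low-quality: no warranty nets 13; the warranty nets 7 − 16 = -9. low-quality stays.
No type deviates, so pooling is sustained.

Yes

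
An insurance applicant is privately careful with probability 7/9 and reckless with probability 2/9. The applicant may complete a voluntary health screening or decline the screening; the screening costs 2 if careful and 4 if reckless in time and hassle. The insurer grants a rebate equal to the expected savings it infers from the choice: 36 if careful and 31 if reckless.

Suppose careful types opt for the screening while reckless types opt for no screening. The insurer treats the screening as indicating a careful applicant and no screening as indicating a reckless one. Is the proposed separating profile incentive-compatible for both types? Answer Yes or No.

No

Under these beliefs, the screening earns rebate 36 and no screening earns rebate 31.
careful: the screening nets 36 − 2 = 34; no screening nets 31. careful prefers the screening.
reckless: the screening nets 36 − 4 = 32; no screening nets 31. reckless would deviate to the screening.
reckless has a profitable deviation, so the profile is not an equilibrium.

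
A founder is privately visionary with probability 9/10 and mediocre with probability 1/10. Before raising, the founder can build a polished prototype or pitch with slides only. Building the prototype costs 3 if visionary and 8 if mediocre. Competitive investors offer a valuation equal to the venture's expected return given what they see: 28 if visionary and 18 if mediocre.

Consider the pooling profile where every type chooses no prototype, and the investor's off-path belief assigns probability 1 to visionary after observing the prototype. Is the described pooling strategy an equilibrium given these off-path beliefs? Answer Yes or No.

On path, the investor holds the prior and pays 9/10·28 + 1/10·18 = 27. Off path (the prototype), believing visionary, it pays 28.
visionary: no prototype nets 27; the prototype nets 28 − 3 = 25. visionary stays.
mediocre: no prototype nets 27; the prototype nets 28 − 8 = 20. mediocre stays.
No type deviates, so pooling is sustained.

Yes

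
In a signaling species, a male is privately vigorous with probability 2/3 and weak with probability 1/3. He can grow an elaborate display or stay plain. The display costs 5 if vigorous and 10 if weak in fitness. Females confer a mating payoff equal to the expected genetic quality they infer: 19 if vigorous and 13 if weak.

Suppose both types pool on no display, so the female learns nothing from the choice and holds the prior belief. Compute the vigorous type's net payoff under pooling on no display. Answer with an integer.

17

Pooled mating payoff = 2/3·19 + 1/3·13 = 17.
vigorous pays no cost for no display, so net payoff = 17.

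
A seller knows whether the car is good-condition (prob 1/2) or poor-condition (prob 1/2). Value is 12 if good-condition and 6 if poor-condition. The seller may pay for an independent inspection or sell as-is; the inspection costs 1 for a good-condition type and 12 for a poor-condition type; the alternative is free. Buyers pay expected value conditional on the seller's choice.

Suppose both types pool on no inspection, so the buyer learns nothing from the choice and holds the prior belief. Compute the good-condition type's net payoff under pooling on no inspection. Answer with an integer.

Pooled price = 1/2·12 + 1/2·6 = 9.
good-condition pays no cost for no inspection, so net payoff = 9.

9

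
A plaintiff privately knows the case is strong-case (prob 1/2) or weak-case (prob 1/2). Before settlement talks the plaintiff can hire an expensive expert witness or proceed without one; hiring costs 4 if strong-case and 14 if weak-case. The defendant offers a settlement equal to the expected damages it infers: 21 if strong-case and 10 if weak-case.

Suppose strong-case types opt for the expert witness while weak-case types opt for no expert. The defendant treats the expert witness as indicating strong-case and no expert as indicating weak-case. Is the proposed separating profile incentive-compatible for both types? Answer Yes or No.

Yes

Under these beliefs, the expert witness earns settlement 21 and no expert earns settlement 10.
strong-case: the expert witness nets 21 − 4 = 17; no expert nets 10. strong-case prefers the expert witness.
weak-case: the expert witness nets 21 − 14 = 7; no expert nets 10. weak-case prefers no expert.
Neither type deviates, so the separating profile is an equilibrium.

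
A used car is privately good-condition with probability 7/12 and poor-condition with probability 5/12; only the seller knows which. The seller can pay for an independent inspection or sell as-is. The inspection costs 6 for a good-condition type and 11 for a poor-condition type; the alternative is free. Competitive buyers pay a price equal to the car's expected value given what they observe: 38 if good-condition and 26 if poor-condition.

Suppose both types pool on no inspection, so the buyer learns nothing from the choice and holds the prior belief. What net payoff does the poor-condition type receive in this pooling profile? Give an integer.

Pooled price = 7/12·38 + 5/12·26 = 33.
poor-condition pays no cost for no inspection, so net payoff = 33.

33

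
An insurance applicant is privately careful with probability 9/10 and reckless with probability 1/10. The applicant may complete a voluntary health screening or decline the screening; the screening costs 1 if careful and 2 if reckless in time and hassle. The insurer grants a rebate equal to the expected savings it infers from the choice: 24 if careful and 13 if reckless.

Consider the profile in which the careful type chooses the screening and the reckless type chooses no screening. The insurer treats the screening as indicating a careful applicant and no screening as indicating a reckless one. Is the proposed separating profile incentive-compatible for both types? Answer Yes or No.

No

Under these beliefs, the screening earns rebate 24 and no screening earns rebate 13.
careful: the screening nets 24 − 1 = 23; no screening nets 13. careful prefers the screening.
reckless: the screening nets 24 − 2 = 22; no screening nets 13. reckless would deviate to the screening.
reckless has a profitable deviation, so the profile is not an equilibrium.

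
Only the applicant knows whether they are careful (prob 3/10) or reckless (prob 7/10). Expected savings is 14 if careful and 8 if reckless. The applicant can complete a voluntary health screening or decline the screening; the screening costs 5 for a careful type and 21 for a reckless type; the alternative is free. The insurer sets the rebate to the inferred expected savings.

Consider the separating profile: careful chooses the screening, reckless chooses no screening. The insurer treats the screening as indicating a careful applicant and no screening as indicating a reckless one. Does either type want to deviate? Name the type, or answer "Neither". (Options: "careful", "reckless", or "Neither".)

The screening pays 14; no screening pays 8.
careful: assigned the screening, nets 14 − 5 = 9; deviating to no screening nets 8.
reckless: assigned no screening, nets 8; deviating to the screening nets 14 − 21 = -7.
Both types strictly prefer their assigned action; no profitable deviation.

Neither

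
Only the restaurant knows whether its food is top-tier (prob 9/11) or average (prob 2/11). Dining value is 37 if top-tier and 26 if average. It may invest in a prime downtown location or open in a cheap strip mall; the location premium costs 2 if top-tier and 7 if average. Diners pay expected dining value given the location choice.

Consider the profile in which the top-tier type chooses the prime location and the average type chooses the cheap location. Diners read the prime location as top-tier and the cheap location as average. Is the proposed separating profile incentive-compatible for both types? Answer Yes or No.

No

Under these beliefs, the prime location earns price premium 37 and the cheap location earns price premium 26.
top-tier: the prime location nets 37 − 2 = 35; the cheap location nets 26. top-tier prefers the prime location.
average: the prime location nets 37 − 7 = 30; the cheap location nets 26. average would deviate to the prime location.
average has a profitable deviation, so the profile is not an equilibrium.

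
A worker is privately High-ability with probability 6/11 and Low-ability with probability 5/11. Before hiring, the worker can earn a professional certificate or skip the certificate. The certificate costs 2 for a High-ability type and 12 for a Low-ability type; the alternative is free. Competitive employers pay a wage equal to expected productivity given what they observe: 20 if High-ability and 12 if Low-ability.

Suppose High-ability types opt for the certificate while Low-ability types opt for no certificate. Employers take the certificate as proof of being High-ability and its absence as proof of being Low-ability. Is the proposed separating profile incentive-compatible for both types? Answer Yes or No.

Yes

Under these beliefs, the certificate earns wage 20 and no certificate earns wage 12.
High-ability: the certificate nets 20 − 2 = 18; no certificate nets 12. High-ability prefers the certificate.
Low-ability: the certificate nets 20 − 12 = 8; no certificate nets 12. Low-ability prefers no certificate.
Neither type deviates, so the separating profile is an equilibrium.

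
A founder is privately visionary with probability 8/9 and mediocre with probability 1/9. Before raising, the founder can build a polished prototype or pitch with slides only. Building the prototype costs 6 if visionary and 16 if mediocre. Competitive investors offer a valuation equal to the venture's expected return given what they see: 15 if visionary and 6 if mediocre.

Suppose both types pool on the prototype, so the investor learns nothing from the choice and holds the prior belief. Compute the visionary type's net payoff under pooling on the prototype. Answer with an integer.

Pooled valuation = 8/9·15 + 1/9·6 = 14.
visionary pays cost 6 for the prototype, so net payoff = 14 − 6 = 8.

8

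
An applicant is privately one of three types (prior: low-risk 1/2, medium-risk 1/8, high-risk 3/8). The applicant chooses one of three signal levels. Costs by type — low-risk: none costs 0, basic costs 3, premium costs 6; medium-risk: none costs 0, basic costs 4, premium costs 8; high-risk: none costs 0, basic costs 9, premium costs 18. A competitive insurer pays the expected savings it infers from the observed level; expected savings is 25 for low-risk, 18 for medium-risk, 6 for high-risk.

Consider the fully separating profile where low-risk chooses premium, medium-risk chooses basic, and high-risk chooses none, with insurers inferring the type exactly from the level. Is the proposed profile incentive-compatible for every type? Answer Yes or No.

Separating rebates: premium → 25, basic → 18, none → 6.
low-risk (assigned premium): none: 6 − 0 = 6; basic: 18 − 3 = 15; premium: 25 − 6 = 19. low-risk stays.
medium-risk (assigned basic): none: 6 − 0 = 6; basic: 18 − 4 = 14; premium: 25 − 8 = 17. medium-risk prefers premium.
high-risk (assigned none): none: 6 − 0 = 6; basic: 18 − 9 = 9; premium: 25 − 18 = 7. high-risk prefers basic.
At least one type deviates; the separating profile fails.

No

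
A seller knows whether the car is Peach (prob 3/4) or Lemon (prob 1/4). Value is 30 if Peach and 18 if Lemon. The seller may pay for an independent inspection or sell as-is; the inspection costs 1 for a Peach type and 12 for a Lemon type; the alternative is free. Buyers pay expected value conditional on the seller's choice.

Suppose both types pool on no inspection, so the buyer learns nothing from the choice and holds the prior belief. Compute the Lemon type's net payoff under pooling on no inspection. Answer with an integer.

Pooled price = 3/4·30 + 1/4·18 = 27.
Lemon pays no cost for no inspection, so net payoff = 27.

27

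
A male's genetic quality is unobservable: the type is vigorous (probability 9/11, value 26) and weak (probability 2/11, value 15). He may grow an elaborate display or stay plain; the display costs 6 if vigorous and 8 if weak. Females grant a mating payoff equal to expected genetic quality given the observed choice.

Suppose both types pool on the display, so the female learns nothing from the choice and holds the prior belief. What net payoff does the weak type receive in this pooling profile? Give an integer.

Pooled mating payoff = 9/11·26 + 2/11·15 = 24.
weak pays cost 8 for the display, so net payoff = 24 − 8 = 16.

16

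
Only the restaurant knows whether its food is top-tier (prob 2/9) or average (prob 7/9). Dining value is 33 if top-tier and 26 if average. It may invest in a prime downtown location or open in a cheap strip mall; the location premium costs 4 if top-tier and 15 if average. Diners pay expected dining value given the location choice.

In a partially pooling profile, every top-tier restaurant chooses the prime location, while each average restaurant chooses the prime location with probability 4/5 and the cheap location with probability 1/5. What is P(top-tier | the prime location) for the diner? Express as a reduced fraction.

P(the prime location) = (2/9)·1 + (7/9)·(4/5) = 38/45.
By Bayes' rule, P(top-tier | the prime location) = (2/9) / (38/45) = 5/19.

5/19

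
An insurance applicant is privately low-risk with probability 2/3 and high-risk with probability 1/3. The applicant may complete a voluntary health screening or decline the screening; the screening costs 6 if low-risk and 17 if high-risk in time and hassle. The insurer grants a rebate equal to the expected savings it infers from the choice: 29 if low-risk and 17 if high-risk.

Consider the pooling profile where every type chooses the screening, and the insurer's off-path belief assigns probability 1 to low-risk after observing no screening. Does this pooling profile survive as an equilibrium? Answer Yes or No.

No

On path, the insurer holds the prior and pays 2/3·29 + 1/3·17 = 25. Off path (no screening), believing low-risk, it pays 29.
low-risk: the screening nets 25 − 6 = 19; no screening nets 29. low-risk would deviate.
high-risk: the screening nets 25 − 17 = 8; no screening nets 29. high-risk would deviate.
A type deviates, so pooling fails.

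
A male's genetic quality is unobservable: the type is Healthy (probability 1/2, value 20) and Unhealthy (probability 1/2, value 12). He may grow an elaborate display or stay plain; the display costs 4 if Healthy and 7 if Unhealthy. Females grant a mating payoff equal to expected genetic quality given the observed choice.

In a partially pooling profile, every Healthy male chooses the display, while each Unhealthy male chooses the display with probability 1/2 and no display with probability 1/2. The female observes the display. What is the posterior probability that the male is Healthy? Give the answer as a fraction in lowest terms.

2/3

P(the display) = (1/2)·1 + (1/2)·(1/2) = 3/4.
By Bayes' rule, P(Healthy | the display) = (1/2) / (3/4) = 2/3.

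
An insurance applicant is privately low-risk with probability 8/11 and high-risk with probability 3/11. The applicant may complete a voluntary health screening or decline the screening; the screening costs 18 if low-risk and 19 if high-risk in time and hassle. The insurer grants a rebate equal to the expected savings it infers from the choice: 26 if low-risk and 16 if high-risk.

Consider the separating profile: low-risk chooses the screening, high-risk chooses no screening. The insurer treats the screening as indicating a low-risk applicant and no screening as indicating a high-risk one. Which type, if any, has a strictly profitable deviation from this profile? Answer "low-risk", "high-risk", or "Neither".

The screening pays 26; no screening pays 16.
low-risk: assigned the screening, nets 26 − 18 = 8; deviating to no screening nets 16.
high-risk: assigned no screening, nets 16; deviating to the screening nets 26 − 19 = 7.
The low-risk type gains 8 by deviating.

low-risk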